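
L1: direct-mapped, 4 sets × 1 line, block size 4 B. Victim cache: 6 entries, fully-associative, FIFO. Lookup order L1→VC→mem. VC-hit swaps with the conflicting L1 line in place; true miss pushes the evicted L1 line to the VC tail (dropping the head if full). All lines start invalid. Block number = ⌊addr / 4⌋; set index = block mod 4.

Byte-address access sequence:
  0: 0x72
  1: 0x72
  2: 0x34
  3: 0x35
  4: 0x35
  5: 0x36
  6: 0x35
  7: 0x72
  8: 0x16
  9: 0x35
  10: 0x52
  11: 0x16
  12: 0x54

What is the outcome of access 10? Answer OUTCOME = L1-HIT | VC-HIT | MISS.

  [0] addr=0x72 blk=28 s=0: MISS | VC []
  [1] addr=0x72 blk=28 s=0: L1-HIT | VC []
  [2] addr=0x34 blk=13 s=1: MISS | VC []
  [3] addr=0x35 blk=13 s=1: L1-HIT | VC []
  [4] addr=0x35 blk=13 s=1: L1-HIT | VC []
  [5] addr=0x36 blk=13 s=1: L1-HIT | VC []
  [6] addr=0x35 blk=13 s=1: L1-HIT | VC []
  [7] addr=0x72 blk=28 s=0: L1-HIT | VC []
  [8] addr=0x16 blk=5 s=1: MISS | VC [13]
  [9] addr=0x35 blk=13 s=1: VC-HIT | VC [5]
  [10] addr=0x52 blk=20 s=0: MISS | VC [5, 28]
  [11] addr=0x16 blk=5 s=1: VC-HIT | VC [13, 28]
  [12] addr=0x54 blk=21 s=1: MISS | VC [13, 28, 5]

OUTCOME = MISS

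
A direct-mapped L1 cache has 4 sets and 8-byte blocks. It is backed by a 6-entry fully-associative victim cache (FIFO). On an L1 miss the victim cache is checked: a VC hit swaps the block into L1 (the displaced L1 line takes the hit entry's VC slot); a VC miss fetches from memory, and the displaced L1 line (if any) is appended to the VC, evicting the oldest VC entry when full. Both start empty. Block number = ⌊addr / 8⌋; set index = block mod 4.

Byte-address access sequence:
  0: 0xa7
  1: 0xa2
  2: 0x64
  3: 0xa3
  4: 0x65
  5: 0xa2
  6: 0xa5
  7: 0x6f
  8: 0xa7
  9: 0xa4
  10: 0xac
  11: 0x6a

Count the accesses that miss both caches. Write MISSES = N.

MISSES = 4

0: 0xa7 (blk 20, set 0) → MISS  vc=[]
1: 0xa2 (blk 20, set 0) → L1-HIT  vc=[]
2: 0x64 (blk 12, set 0) → MISS  vc=[20]
3: 0xa3 (blk 20, set 0) → VC-HIT  vc=[12]
4: 0x65 (blk 12, set 0) → VC-HIT  vc=[20]
5: 0xa2 (blk 20, set 0) → VC-HIT  vc=[12]
6: 0xa5 (blk 20, set 0) → L1-HIT  vc=[12]
7: 0x6f (blk 13, set 1) → MISS  vc=[12]
8: 0xa7 (blk 20, set 0) → L1-HIT  vc=[12]
9: 0xa4 (blk 20, set 0) → L1-HIT  vc=[12]
10: 0xac (blk 21, set 1) → MISS  vc=[12, 13]
11: 0x6a (blk 13, set 1) → VC-HIT  vc=[12, 21]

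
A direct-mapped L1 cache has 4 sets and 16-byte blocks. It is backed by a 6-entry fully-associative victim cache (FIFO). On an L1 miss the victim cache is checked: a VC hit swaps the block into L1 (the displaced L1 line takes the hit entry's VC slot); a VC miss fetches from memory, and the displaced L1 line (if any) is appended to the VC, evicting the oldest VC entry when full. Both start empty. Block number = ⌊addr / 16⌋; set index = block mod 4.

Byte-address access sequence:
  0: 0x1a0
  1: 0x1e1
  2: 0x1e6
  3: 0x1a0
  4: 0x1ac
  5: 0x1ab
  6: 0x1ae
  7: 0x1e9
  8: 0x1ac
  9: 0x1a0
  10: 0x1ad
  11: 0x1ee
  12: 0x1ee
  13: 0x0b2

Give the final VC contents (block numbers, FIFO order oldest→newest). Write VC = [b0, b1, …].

VC = [26]

#0 0x1a0→b26/s2 MISS; vc=[]
#1 0x1e1→b30/s2 MISS; vc=[26]
#2 0x1e6→b30/s2 L1-HIT; vc=[26]
#3 0x1a0→b26/s2 VC-HIT; vc=[30]
#4 0x1ac→b26/s2 L1-HIT; vc=[30]
#5 0x1ab→b26/s2 L1-HIT; vc=[30]
#6 0x1ae→b26/s2 L1-HIT; vc=[30]
#7 0x1e9→b30/s2 VC-HIT; vc=[26]
#8 0x1ac→b26/s2 VC-HIT; vc=[30]
#9 0x1a0→b26/s2 L1-HIT; vc=[30]
#10 0x1ad→b26/s2 L1-HIT; vc=[30]
#11 0x1ee→b30/s2 VC-HIT; vc=[26]
#12 0x1ee→b30/s2 L1-HIT; vc=[26]
#13 0xb2→b11/s3 MISS; vc=[26]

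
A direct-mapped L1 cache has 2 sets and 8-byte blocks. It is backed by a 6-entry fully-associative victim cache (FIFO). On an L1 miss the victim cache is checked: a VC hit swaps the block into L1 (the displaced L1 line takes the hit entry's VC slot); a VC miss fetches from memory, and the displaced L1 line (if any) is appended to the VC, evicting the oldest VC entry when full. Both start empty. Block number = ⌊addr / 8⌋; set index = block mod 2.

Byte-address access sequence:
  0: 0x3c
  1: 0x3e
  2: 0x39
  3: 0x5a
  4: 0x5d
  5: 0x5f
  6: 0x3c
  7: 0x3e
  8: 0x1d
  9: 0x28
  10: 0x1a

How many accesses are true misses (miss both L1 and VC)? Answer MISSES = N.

MISSES = 4

#0 0x3c→b7/s1 MISS; vc=[]
#1 0x3e→b7/s1 L1-HIT; vc=[]
#2 0x39→b7/s1 L1-HIT; vc=[]
#3 0x5a→b11/s1 MISS; vc=[7]
#4 0x5d→b11/s1 L1-HIT; vc=[7]
#5 0x5f→b11/s1 L1-HIT; vc=[7]
#6 0x3c→b7/s1 VC-HIT; vc=[11]
#7 0x3e→b7/s1 L1-HIT; vc=[11]
#8 0x1d→b3/s1 MISS; vc=[11,7]
#9 0x28→b5/s1 MISS; vc=[11,7,3]
#10 0x1a→b3/s1 VC-HIT; vc=[11,7,5]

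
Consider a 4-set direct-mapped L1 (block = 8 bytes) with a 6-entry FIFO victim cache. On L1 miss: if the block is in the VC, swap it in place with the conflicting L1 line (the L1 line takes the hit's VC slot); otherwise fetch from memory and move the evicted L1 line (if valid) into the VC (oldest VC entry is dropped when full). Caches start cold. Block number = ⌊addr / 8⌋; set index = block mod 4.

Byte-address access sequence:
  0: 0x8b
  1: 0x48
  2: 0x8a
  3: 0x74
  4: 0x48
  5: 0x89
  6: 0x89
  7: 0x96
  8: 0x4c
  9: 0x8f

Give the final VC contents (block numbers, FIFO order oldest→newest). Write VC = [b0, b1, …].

#0 0x8b→b17/s1 MISS; vc=[]
#1 0x48→b9/s1 MISS; vc=[17]
#2 0x8a→b17/s1 VC-HIT; vc=[9]
#3 0x74→b14/s2 MISS; vc=[9]
#4 0x48→b9/s1 VC-HIT; vc=[17]
#5 0x89→b17/s1 VC-HIT; vc=[9]
#6 0x89→b17/s1 L1-HIT; vc=[9]
#7 0x96→b18/s2 MISS; vc=[9,14]
#8 0x4c→b9/s1 VC-HIT; vc=[17,14]
#9 0x8f→b17/s1 VC-HIT; vc=[9,14]

VC = [9, 14]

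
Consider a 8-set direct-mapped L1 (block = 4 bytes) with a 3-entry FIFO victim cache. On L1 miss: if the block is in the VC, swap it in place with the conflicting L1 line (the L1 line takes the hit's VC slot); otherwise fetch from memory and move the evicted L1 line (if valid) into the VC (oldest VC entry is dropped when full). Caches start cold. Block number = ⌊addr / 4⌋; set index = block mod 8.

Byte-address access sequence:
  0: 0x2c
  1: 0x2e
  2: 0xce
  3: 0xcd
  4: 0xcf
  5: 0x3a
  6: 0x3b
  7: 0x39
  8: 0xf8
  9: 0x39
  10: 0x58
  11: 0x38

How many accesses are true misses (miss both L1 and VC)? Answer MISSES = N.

MISSES = 5

  [0] addr=0x2c blk=11 s=3: MISS | VC []
  [1] addr=0x2e blk=11 s=3: L1-HIT | VC []
  [2] addr=0xce blk=51 s=3: MISS | VC [11]
  [3] addr=0xcd blk=51 s=3: L1-HIT | VC [11]
  [4] addr=0xcf blk=51 s=3: L1-HIT | VC [11]
  [5] addr=0x3a blk=14 s=6: MISS | VC [11]
  [6] addr=0x3b blk=14 s=6: L1-HIT | VC [11]
  [7] addr=0x39 blk=14 s=6: L1-HIT | VC [11]
  [8] addr=0xf8 blk=62 s=6: MISS | VC [11, 14]
  [9] addr=0x39 blk=14 s=6: VC-HIT | VC [11, 62]
  [10] addr=0x58 blk=22 s=6: MISS | VC [11, 62, 14]
  [11] addr=0x38 blk=14 s=6: VC-HIT | VC [11, 62, 22]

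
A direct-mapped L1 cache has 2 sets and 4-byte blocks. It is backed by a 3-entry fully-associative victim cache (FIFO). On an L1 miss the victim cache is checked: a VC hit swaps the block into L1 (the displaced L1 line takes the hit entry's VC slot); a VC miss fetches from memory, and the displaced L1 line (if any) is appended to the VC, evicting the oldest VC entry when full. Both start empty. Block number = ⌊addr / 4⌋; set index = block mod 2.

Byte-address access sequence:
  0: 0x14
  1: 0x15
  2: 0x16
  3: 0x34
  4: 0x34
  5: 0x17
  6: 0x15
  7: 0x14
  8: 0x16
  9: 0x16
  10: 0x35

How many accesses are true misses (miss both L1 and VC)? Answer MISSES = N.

MISSES = 2

0: 0x14 (blk 5, set 1) → MISS  vc=[]
1: 0x15 (blk 5, set 1) → L1-HIT  vc=[]
2: 0x16 (blk 5, set 1) → L1-HIT  vc=[]
3: 0x34 (blk 13, set 1) → MISS  vc=[5]
4: 0x34 (blk 13, set 1) → L1-HIT  vc=[5]
5: 0x17 (blk 5, set 1) → VC-HIT  vc=[13]
6: 0x15 (blk 5, set 1) → L1-HIT  vc=[13]
7: 0x14 (blk 5, set 1) → L1-HIT  vc=[13]
8: 0x16 (blk 5, set 1) → L1-HIT  vc=[13]
9: 0x16 (blk 5, set 1) → L1-HIT  vc=[13]
10: 0x35 (blk 13, set 1) → VC-HIT  vc=[5]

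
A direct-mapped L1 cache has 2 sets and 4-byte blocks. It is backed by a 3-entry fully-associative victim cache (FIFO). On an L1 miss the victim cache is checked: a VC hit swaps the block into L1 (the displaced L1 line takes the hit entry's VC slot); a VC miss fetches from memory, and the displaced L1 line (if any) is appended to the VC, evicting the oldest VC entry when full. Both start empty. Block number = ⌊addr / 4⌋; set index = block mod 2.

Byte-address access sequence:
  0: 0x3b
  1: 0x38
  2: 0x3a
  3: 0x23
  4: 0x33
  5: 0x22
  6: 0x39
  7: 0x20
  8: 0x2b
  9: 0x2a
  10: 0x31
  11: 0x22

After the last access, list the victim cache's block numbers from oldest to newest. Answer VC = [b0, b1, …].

VC = [14, 10, 12]

#0 0x3b→b14/s0 MISS; vc=[]
#1 0x38→b14/s0 L1-HIT; vc=[]
#2 0x3a→b14/s0 L1-HIT; vc=[]
#3 0x23→b8/s0 MISS; vc=[14]
#4 0x33→b12/s0 MISS; vc=[14,8]
#5 0x22→b8/s0 VC-HIT; vc=[14,12]
#6 0x39→b14/s0 VC-HIT; vc=[8,12]
#7 0x20→b8/s0 VC-HIT; vc=[14,12]
#8 0x2b→b10/s0 MISS; vc=[14,12,8]
#9 0x2a→b10/s0 L1-HIT; vc=[14,12,8]
#10 0x31→b12/s0 VC-HIT; vc=[14,10,8]
#11 0x22→b8/s0 VC-HIT; vc=[14,10,12]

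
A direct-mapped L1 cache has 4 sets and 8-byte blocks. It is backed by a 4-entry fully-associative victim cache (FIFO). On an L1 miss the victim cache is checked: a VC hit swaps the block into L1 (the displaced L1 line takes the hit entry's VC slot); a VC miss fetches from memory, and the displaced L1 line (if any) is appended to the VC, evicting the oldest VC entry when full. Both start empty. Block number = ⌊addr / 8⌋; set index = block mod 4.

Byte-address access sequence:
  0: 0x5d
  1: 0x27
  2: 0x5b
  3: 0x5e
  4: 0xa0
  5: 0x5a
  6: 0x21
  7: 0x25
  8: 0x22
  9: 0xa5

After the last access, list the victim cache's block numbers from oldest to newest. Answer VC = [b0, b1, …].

VC = [4]

  [0] addr=0x5d blk=11 s=3: MISS | VC []
  [1] addr=0x27 blk=4 s=0: MISS | VC []
  [2] addr=0x5b blk=11 s=3: L1-HIT | VC []
  [3] addr=0x5e blk=11 s=3: L1-HIT | VC []
  [4] addr=0xa0 blk=20 s=0: MISS | VC [4]
  [5] addr=0x5a blk=11 s=3: L1-HIT | VC [4]
  [6] addr=0x21 blk=4 s=0: VC-HIT | VC [20]
  [7] addr=0x25 blk=4 s=0: L1-HIT | VC [20]
  [8] addr=0x22 blk=4 s=0: L1-HIT | VC [20]
  [9] addr=0xa5 blk=20 s=0: VC-HIT | VC [4]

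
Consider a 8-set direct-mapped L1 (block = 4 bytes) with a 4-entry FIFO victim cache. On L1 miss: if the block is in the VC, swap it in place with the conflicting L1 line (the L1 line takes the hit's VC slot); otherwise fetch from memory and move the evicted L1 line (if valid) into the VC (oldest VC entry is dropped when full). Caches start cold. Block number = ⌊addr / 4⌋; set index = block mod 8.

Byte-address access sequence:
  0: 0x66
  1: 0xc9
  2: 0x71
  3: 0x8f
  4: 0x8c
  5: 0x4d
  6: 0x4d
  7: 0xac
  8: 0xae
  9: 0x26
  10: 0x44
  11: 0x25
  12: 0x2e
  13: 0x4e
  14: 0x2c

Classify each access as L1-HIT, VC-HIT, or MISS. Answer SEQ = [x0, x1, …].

0: 0x66 (blk 25, set 1) → MISS  vc=[]
1: 0xc9 (blk 50, set 2) → MISS  vc=[]
2: 0x71 (blk 28, set 4) → MISS  vc=[]
3: 0x8f (blk 35, set 3) → MISS  vc=[]
4: 0x8c (blk 35, set 3) → L1-HIT  vc=[]
5: 0x4d (blk 19, set 3) → MISS  vc=[35]
6: 0x4d (blk 19, set 3) → L1-HIT  vc=[35]
7: 0xac (blk 43, set 3) → MISS  vc=[35, 19]
8: 0xae (blk 43, set 3) → L1-HIT  vc=[35, 19]
9: 0x26 (blk 9, set 1) → MISS  vc=[35, 19, 25]
10: 0x44 (blk 17, set 1) → MISS  vc=[35, 19, 25, 9]
11: 0x25 (blk 9, set 1) → VC-HIT  vc=[35, 19, 25, 17]
12: 0x2e (blk 11, set 3) → MISS  vc=[19, 25, 17, 43]
13: 0x4e (blk 19, set 3) → VC-HIT  vc=[11, 25, 17, 43]
14: 0x2c (blk 11, set 3) → VC-HIT  vc=[19, 25, 17, 43]

SEQ = [MISS, MISS, MISS, MISS, L1-HIT, MISS, L1-HIT, MISS, L1-HIT, MISS, MISS, VC-HIT, MISS, VC-HIT, VC-HIT]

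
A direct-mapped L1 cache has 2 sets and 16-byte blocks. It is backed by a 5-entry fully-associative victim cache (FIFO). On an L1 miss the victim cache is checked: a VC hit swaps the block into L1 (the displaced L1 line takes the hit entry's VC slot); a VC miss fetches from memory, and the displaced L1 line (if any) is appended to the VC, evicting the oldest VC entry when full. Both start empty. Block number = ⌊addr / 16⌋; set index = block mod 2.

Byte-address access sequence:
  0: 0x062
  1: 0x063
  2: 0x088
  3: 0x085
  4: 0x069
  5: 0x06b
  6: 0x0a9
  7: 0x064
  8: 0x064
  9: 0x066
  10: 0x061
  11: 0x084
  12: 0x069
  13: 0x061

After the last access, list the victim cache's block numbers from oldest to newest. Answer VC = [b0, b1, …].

#0 0x62→b6/s0 MISS; vc=[]
#1 0x63→b6/s0 L1-HIT; vc=[]
#2 0x88→b8/s0 MISS; vc=[6]
#3 0x85→b8/s0 L1-HIT; vc=[6]
#4 0x69→b6/s0 VC-HIT; vc=[8]
#5 0x6b→b6/s0 L1-HIT; vc=[8]
#6 0xa9→b10/s0 MISS; vc=[8,6]
#7 0x64→b6/s0 VC-HIT; vc=[8,10]
#8 0x64→b6/s0 L1-HIT; vc=[8,10]
#9 0x66→b6/s0 L1-HIT; vc=[8,10]
#10 0x61→b6/s0 L1-HIT; vc=[8,10]
#11 0x84→b8/s0 VC-HIT; vc=[6,10]
#12 0x69→b6/s0 VC-HIT; vc=[8,10]
#13 0x61→b6/s0 L1-HIT; vc=[8,10]

VC = [8, 10]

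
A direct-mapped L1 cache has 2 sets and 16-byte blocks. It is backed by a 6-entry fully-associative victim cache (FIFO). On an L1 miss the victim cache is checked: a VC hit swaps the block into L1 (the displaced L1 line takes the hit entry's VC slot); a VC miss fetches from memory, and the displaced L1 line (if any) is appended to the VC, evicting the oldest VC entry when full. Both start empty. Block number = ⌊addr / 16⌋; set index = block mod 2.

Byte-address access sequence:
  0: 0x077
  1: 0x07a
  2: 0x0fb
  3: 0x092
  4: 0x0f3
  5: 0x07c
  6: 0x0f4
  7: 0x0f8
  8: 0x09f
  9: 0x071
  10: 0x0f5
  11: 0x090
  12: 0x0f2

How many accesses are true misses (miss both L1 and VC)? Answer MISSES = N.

MISSES = 3

#0 0x77→b7/s1 MISS; vc=[]
#1 0x7a→b7/s1 L1-HIT; vc=[]
#2 0xfb→b15/s1 MISS; vc=[7]
#3 0x92→b9/s1 MISS; vc=[7,15]
#4 0xf3→b15/s1 VC-HIT; vc=[7,9]
#5 0x7c→b7/s1 VC-HIT; vc=[15,9]
#6 0xf4→b15/s1 VC-HIT; vc=[7,9]
#7 0xf8→b15/s1 L1-HIT; vc=[7,9]
#8 0x9f→b9/s1 VC-HIT; vc=[7,15]
#9 0x71→b7/s1 VC-HIT; vc=[9,15]
#10 0xf5→b15/s1 VC-HIT; vc=[9,7]
#11 0x90→b9/s1 VC-HIT; vc=[15,7]
#12 0xf2→b15/s1 VC-HIT; vc=[9,7]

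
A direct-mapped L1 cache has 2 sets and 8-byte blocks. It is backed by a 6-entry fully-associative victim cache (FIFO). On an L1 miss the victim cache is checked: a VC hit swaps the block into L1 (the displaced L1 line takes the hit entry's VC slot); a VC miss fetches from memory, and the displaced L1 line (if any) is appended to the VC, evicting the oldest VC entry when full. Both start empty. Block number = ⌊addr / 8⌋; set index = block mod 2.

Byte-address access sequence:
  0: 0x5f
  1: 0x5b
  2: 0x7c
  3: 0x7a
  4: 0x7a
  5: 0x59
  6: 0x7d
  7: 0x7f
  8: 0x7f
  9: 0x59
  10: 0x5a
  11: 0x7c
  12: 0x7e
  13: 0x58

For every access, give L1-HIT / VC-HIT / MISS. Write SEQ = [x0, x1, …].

SEQ = [MISS, L1-HIT, MISS, L1-HIT, L1-HIT, VC-HIT, VC-HIT, L1-HIT, L1-HIT, VC-HIT, L1-HIT, VC-HIT, L1-HIT, VC-HIT]

  [0] addr=0x5f blk=11 s=1: MISS | VC []
  [1] addr=0x5b blk=11 s=1: L1-HIT | VC []
  [2] addr=0x7c blk=15 s=1: MISS | VC [11]
  [3] addr=0x7a blk=15 s=1: L1-HIT | VC [11]
  [4] addr=0x7a blk=15 s=1: L1-HIT | VC [11]
  [5] addr=0x59 blk=11 s=1: VC-HIT | VC [15]
  [6] addr=0x7d blk=15 s=1: VC-HIT | VC [11]
  [7] addr=0x7f blk=15 s=1: L1-HIT | VC [11]
  [8] addr=0x7f blk=15 s=1: L1-HIT | VC [11]
  [9] addr=0x59 blk=11 s=1: VC-HIT | VC [15]
  [10] addr=0x5a blk=11 s=1: L1-HIT | VC [15]
  [11] addr=0x7c blk=15 s=1: VC-HIT | VC [11]
  [12] addr=0x7e blk=15 s=1: L1-HIT | VC [11]
  [13] addr=0x58 blk=11 s=1: VC-HIT | VC [15]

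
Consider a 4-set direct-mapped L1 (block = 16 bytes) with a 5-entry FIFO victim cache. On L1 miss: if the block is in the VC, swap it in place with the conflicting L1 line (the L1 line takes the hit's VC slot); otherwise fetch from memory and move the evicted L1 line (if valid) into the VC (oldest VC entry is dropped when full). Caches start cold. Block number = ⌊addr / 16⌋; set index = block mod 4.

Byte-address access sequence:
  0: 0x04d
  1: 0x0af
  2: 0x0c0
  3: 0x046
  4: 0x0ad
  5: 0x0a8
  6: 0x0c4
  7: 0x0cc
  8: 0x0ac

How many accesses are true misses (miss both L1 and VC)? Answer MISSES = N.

MISSES = 3

  [0] addr=0x4d blk=4 s=0: MISS | VC []
  [1] addr=0xaf blk=10 s=2: MISS | VC []
  [2] addr=0xc0 blk=12 s=0: MISS | VC [4]
  [3] addr=0x46 blk=4 s=0: VC-HIT | VC [12]
  [4] addr=0xad blk=10 s=2: L1-HIT | VC [12]
  [5] addr=0xa8 blk=10 s=2: L1-HIT | VC [12]
  [6] addr=0xc4 blk=12 s=0: VC-HIT | VC [4]
  [7] addr=0xcc blk=12 s=0: L1-HIT | VC [4]
  [8] addr=0xac blk=10 s=2: L1-HIT | VC [4]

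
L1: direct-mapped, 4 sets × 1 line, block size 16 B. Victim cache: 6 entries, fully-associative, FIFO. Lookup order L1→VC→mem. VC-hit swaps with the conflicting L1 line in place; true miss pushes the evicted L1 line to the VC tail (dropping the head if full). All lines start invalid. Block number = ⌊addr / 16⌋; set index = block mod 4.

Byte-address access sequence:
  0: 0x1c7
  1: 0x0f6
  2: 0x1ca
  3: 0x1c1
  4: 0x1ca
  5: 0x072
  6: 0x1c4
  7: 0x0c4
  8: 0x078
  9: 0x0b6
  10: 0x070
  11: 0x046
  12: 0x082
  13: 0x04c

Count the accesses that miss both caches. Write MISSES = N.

#0 0x1c7→b28/s0 MISS; vc=[]
#1 0xf6→b15/s3 MISS; vc=[]
#2 0x1ca→b28/s0 L1-HIT; vc=[]
#3 0x1c1→b28/s0 L1-HIT; vc=[]
#4 0x1ca→b28/s0 L1-HIT; vc=[]
#5 0x72→b7/s3 MISS; vc=[15]
#6 0x1c4→b28/s0 L1-HIT; vc=[15]
#7 0xc4→b12/s0 MISS; vc=[15,28]
#8 0x78→b7/s3 L1-HIT; vc=[15,28]
#9 0xb6→b11/s3 MISS; vc=[15,28,7]
#10 0x70→b7/s3 VC-HIT; vc=[15,28,11]
#11 0x46→b4/s0 MISS; vc=[15,28,11,12]
#12 0x82→b8/s0 MISS; vc=[15,28,11,12,4]
#13 0x4c→b4/s0 VC-HIT; vc=[15,28,11,12,8]

MISSES = 7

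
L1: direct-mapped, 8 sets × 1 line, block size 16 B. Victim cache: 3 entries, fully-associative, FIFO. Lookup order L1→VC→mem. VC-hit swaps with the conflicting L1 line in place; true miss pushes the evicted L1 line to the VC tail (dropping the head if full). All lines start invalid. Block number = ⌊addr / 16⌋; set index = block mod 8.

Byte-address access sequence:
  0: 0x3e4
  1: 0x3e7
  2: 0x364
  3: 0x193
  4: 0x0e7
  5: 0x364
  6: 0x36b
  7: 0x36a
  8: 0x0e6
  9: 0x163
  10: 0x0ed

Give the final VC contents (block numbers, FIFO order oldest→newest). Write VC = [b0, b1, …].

  [0] addr=0x3e4 blk=62 s=6: MISS | VC []
  [1] addr=0x3e7 blk=62 s=6: L1-HIT | VC []
  [2] addr=0x364 blk=54 s=6: MISS | VC [62]
  [3] addr=0x193 blk=25 s=1: MISS | VC [62]
  [4] addr=0xe7 blk=14 s=6: MISS | VC [62, 54]
  [5] addr=0x364 blk=54 s=6: VC-HIT | VC [62, 14]
  [6] addr=0x36b blk=54 s=6: L1-HIT | VC [62, 14]
  [7] addr=0x36a blk=54 s=6: L1-HIT | VC [62, 14]
  [8] addr=0xe6 blk=14 s=6: VC-HIT | VC [62, 54]
  [9] addr=0x163 blk=22 s=6: MISS | VC [62, 54, 14]
  [10] addr=0xed blk=14 s=6: VC-HIT | VC [62, 54, 22]

VC = [62, 54, 22]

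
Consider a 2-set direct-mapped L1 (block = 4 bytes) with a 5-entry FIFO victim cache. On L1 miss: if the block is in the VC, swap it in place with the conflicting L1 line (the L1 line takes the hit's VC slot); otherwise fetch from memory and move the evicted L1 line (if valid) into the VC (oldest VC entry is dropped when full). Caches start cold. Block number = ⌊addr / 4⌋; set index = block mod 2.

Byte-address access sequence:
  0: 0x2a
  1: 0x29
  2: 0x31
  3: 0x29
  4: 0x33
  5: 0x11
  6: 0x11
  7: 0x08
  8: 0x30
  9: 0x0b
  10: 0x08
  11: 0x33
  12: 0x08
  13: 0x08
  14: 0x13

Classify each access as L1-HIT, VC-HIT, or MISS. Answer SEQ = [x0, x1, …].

  [0] addr=0x2a blk=10 s=0: MISS | VC []
  [1] addr=0x29 blk=10 s=0: L1-HIT | VC []
  [2] addr=0x31 blk=12 s=0: MISS | VC [10]
  [3] addr=0x29 blk=10 s=0: VC-HIT | VC [12]
  [4] addr=0x33 blk=12 s=0: VC-HIT | VC [10]
  [5] addr=0x11 blk=4 s=0: MISS | VC [10, 12]
  [6] addr=0x11 blk=4 s=0: L1-HIT | VC [10, 12]
  [7] addr=0x8 blk=2 s=0: MISS | VC [10, 12, 4]
  [8] addr=0x30 blk=12 s=0: VC-HIT | VC [10, 2, 4]
  [9] addr=0xb blk=2 s=0: VC-HIT | VC [10, 12, 4]
  [10] addr=0x8 blk=2 s=0: L1-HIT | VC [10, 12, 4]
  [11] addr=0x33 blk=12 s=0: VC-HIT | VC [10, 2, 4]
  [12] addr=0x8 blk=2 s=0: VC-HIT | VC [10, 12, 4]
  [13] addr=0x8 blk=2 s=0: L1-HIT | VC [10, 12, 4]
  [14] addr=0x13 blk=4 s=0: VC-HIT | VC [10, 12, 2]

SEQ = [MISS, L1-HIT, MISS, VC-HIT, VC-HIT, MISS, L1-HIT, MISS, VC-HIT, VC-HIT, L1-HIT, VC-HIT, VC-HIT, L1-HIT, VC-HIT]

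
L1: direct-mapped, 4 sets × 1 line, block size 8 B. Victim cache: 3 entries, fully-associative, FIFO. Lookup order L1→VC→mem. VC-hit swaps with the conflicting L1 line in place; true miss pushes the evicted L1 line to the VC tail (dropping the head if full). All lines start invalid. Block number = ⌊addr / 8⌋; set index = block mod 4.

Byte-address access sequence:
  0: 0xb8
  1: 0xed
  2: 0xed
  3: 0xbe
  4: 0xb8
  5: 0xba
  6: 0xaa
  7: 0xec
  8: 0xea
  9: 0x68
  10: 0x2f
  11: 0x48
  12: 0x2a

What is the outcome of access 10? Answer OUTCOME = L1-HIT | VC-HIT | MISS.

  [0] addr=0xb8 blk=23 s=3: MISS | VC []
  [1] addr=0xed blk=29 s=1: MISS | VC []
  [2] addr=0xed blk=29 s=1: L1-HIT | VC []
  [3] addr=0xbe blk=23 s=3: L1-HIT | VC []
  [4] addr=0xb8 blk=23 s=3: L1-HIT | VC []
  [5] addr=0xba blk=23 s=3: L1-HIT | VC []
  [6] addr=0xaa blk=21 s=1: MISS | VC [29]
  [7] addr=0xec blk=29 s=1: VC-HIT | VC [21]
  [8] addr=0xea blk=29 s=1: L1-HIT | VC [21]
  [9] addr=0x68 blk=13 s=1: MISS | VC [21, 29]
  [10] addr=0x2f blk=5 s=1: MISS | VC [21, 29, 13]
  [11] addr=0x48 blk=9 s=1: MISS | VC [29, 13, 5]
  [12] addr=0x2a blk=5 s=1: VC-HIT | VC [29, 13, 9]

OUTCOME = MISS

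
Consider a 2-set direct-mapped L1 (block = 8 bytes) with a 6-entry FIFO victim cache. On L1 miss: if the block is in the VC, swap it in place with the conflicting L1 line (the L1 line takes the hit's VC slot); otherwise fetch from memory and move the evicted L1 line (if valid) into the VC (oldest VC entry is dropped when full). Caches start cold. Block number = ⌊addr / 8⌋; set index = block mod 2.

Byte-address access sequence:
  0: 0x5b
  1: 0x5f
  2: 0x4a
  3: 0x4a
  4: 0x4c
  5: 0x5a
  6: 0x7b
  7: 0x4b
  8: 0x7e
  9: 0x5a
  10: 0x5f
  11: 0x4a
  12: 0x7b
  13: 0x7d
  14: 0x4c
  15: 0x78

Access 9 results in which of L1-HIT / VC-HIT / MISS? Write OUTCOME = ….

OUTCOME = VC-HIT

#0 0x5b→b11/s1 MISS; vc=[]
#1 0x5f→b11/s1 L1-HIT; vc=[]
#2 0x4a→b9/s1 MISS; vc=[11]
#3 0x4a→b9/s1 L1-HIT; vc=[11]
#4 0x4c→b9/s1 L1-HIT; vc=[11]
#5 0x5a→b11/s1 VC-HIT; vc=[9]
#6 0x7b→b15/s1 MISS; vc=[9,11]
#7 0x4b→b9/s1 VC-HIT; vc=[15,11]
#8 0x7e→b15/s1 VC-HIT; vc=[9,11]
#9 0x5a→b11/s1 VC-HIT; vc=[9,15]
#10 0x5f→b11/s1 L1-HIT; vc=[9,15]
#11 0x4a→b9/s1 VC-HIT; vc=[11,15]
#12 0x7b→b15/s1 VC-HIT; vc=[11,9]
#13 0x7d→b15/s1 L1-HIT; vc=[11,9]
#14 0x4c→b9/s1 VC-HIT; vc=[11,15]
#15 0x78→b15/s1 VC-HIT; vc=[11,9]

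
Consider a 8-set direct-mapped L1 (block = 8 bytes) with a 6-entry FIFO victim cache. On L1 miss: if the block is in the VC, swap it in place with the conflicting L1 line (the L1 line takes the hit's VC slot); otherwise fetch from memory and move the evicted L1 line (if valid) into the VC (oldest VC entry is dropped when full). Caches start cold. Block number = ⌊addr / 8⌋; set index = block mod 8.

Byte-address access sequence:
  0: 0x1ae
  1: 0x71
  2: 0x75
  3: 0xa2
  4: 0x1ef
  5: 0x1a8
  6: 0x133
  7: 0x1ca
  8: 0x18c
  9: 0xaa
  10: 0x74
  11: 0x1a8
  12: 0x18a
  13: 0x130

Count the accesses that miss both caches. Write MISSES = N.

MISSES = 8

0: 0x1ae (blk 53, set 5) → MISS  vc=[]
1: 0x71 (blk 14, set 6) → MISS  vc=[]
2: 0x75 (blk 14, set 6) → L1-HIT  vc=[]
3: 0xa2 (blk 20, set 4) → MISS  vc=[]
4: 0x1ef (blk 61, set 5) → MISS  vc=[53]
5: 0x1a8 (blk 53, set 5) → VC-HIT  vc=[61]
6: 0x133 (blk 38, set 6) → MISS  vc=[61, 14]
7: 0x1ca (blk 57, set 1) → MISS  vc=[61, 14]
8: 0x18c (blk 49, set 1) → MISS  vc=[61, 14, 57]
9: 0xaa (blk 21, set 5) → MISS  vc=[61, 14, 57, 53]
10: 0x74 (blk 14, set 6) → VC-HIT  vc=[61, 38, 57, 53]
11: 0x1a8 (blk 53, set 5) → VC-HIT  vc=[61, 38, 57, 21]
12: 0x18a (blk 49, set 1) → L1-HIT  vc=[61, 38, 57, 21]
13: 0x130 (blk 38, set 6) → VC-HIT  vc=[61, 14, 57, 21]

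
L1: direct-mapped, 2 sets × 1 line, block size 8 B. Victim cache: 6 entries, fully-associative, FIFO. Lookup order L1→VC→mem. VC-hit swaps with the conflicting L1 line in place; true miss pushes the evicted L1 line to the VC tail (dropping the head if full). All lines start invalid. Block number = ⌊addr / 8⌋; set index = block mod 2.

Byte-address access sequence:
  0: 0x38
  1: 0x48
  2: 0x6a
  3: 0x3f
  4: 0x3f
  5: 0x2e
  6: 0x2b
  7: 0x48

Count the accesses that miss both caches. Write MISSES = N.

MISSES = 4

#0 0x38→b7/s1 MISS; vc=[]
#1 0x48→b9/s1 MISS; vc=[7]
#2 0x6a→b13/s1 MISS; vc=[7,9]
#3 0x3f→b7/s1 VC-HIT; vc=[13,9]
#4 0x3f→b7/s1 L1-HIT; vc=[13,9]
#5 0x2e→b5/s1 MISS; vc=[13,9,7]
#6 0x2b→b5/s1 L1-HIT; vc=[13,9,7]
#7 0x48→b9/s1 VC-HIT; vc=[13,5,7]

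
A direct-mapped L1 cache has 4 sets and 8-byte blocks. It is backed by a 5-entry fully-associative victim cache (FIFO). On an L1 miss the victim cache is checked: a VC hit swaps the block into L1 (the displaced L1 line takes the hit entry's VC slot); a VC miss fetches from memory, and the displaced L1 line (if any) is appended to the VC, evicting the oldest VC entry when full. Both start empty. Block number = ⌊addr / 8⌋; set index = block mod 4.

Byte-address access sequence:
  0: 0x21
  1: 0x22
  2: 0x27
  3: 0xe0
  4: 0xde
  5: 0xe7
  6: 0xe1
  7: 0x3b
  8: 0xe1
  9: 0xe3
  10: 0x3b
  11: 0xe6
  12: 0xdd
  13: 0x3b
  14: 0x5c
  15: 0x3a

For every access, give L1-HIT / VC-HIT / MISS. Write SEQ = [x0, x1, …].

0: 0x21 (blk 4, set 0) → MISS  vc=[]
1: 0x22 (blk 4, set 0) → L1-HIT  vc=[]
2: 0x27 (blk 4, set 0) → L1-HIT  vc=[]
3: 0xe0 (blk 28, set 0) → MISS  vc=[4]
4: 0xde (blk 27, set 3) → MISS  vc=[4]
5: 0xe7 (blk 28, set 0) → L1-HIT  vc=[4]
6: 0xe1 (blk 28, set 0) → L1-HIT  vc=[4]
7: 0x3b (blk 7, set 3) → MISS  vc=[4, 27]
8: 0xe1 (blk 28, set 0) → L1-HIT  vc=[4, 27]
9: 0xe3 (blk 28, set 0) → L1-HIT  vc=[4, 27]
10: 0x3b (blk 7, set 3) → L1-HIT  vc=[4, 27]
11: 0xe6 (blk 28, set 0) → L1-HIT  vc=[4, 27]
12: 0xdd (blk 27, set 3) → VC-HIT  vc=[4, 7]
13: 0x3b (blk 7, set 3) → VC-HIT  vc=[4, 27]
14: 0x5c (blk 11, set 3) → MISS  vc=[4, 27, 7]
15: 0x3a (blk 7, set 3) → VC-HIT  vc=[4, 27, 11]

SEQ = [MISS, L1-HIT, L1-HIT, MISS, MISS, L1-HIT, L1-HIT, MISS, L1-HIT, L1-HIT, L1-HIT, L1-HIT, VC-HIT, VC-HIT, MISS, VC-HIT]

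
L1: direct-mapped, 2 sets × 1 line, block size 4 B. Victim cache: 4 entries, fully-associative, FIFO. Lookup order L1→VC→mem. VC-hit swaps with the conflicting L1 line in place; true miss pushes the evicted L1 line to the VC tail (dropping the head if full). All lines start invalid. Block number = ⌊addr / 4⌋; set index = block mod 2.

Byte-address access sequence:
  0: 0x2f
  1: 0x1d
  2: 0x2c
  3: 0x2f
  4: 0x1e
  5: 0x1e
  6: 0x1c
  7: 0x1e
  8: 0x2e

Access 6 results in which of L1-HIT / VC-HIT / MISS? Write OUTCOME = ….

  [0] addr=0x2f blk=11 s=1: MISS | VC []
  [1] addr=0x1d blk=7 s=1: MISS | VC [11]
  [2] addr=0x2c blk=11 s=1: VC-HIT | VC [7]
  [3] addr=0x2f blk=11 s=1: L1-HIT | VC [7]
  [4] addr=0x1e blk=7 s=1: VC-HIT | VC [11]
  [5] addr=0x1e blk=7 s=1: L1-HIT | VC [11]
  [6] addr=0x1c blk=7 s=1: L1-HIT | VC [11]
  [7] addr=0x1e blk=7 s=1: L1-HIT | VC [11]
  [8] addr=0x2e blk=11 s=1: VC-HIT | VC [7]

OUTCOME = L1-HIT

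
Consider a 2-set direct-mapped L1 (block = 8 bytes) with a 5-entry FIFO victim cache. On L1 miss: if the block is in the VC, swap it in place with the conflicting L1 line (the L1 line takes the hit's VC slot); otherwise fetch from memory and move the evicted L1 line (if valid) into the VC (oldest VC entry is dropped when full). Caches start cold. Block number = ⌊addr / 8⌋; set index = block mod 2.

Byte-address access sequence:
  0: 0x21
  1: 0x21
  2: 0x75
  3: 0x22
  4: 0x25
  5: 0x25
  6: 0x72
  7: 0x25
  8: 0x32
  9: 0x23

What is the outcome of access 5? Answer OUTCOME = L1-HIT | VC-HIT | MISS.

OUTCOME = L1-HIT

#0 0x21→b4/s0 MISS; vc=[]
#1 0x21→b4/s0 L1-HIT; vc=[]
#2 0x75→b14/s0 MISS; vc=[4]
#3 0x22→b4/s0 VC-HIT; vc=[14]
#4 0x25→b4/s0 L1-HIT; vc=[14]
#5 0x25→b4/s0 L1-HIT; vc=[14]
#6 0x72→b14/s0 VC-HIT; vc=[4]
#7 0x25→b4/s0 VC-HIT; vc=[14]
#8 0x32→b6/s0 MISS; vc=[14,4]
#9 0x23→b4/s0 VC-HIT; vc=[14,6]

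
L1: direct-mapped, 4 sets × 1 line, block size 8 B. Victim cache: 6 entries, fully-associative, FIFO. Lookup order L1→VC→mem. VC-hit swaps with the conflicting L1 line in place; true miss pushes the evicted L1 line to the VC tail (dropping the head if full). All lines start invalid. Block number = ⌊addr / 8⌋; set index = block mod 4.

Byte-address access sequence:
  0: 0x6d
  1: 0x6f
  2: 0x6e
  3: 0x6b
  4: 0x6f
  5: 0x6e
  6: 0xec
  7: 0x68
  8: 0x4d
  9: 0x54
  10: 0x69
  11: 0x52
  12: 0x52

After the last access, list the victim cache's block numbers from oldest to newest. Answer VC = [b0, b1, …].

VC = [29, 9]

  [0] addr=0x6d blk=13 s=1: MISS | VC []
  [1] addr=0x6f blk=13 s=1: L1-HIT | VC []
  [2] addr=0x6e blk=13 s=1: L1-HIT | VC []
  [3] addr=0x6b blk=13 s=1: L1-HIT | VC []
  [4] addr=0x6f blk=13 s=1: L1-HIT | VC []
  [5] addr=0x6e blk=13 s=1: L1-HIT | VC []
  [6] addr=0xec blk=29 s=1: MISS | VC [13]
  [7] addr=0x68 blk=13 s=1: VC-HIT | VC [29]
  [8] addr=0x4d blk=9 s=1: MISS | VC [29, 13]
  [9] addr=0x54 blk=10 s=2: MISS | VC [29, 13]
  [10] addr=0x69 blk=13 s=1: VC-HIT | VC [29, 9]
  [11] addr=0x52 blk=10 s=2: L1-HIT | VC [29, 9]
  [12] addr=0x52 blk=10 s=2: L1-HIT | VC [29, 9]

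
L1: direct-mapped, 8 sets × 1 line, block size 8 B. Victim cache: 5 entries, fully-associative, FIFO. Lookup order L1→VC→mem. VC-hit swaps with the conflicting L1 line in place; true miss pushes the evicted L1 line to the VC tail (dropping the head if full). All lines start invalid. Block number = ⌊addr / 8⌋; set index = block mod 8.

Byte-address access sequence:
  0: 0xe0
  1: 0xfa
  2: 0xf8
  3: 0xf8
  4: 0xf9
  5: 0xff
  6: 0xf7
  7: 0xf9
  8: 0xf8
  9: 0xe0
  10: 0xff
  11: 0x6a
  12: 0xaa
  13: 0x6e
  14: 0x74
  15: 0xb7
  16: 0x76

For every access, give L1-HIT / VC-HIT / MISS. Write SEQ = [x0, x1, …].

SEQ = [MISS, MISS, L1-HIT, L1-HIT, L1-HIT, L1-HIT, MISS, L1-HIT, L1-HIT, L1-HIT, L1-HIT, MISS, MISS, VC-HIT, MISS, MISS, VC-HIT]

  [0] addr=0xe0 blk=28 s=4: MISS | VC []
  [1] addr=0xfa blk=31 s=7: MISS | VC []
  [2] addr=0xf8 blk=31 s=7: L1-HIT | VC []
  [3] addr=0xf8 blk=31 s=7: L1-HIT | VC []
  [4] addr=0xf9 blk=31 s=7: L1-HIT | VC []
  [5] addr=0xff blk=31 s=7: L1-HIT | VC []
  [6] addr=0xf7 blk=30 s=6: MISS | VC []
  [7] addr=0xf9 blk=31 s=7: L1-HIT | VC []
  [8] addr=0xf8 blk=31 s=7: L1-HIT | VC []
  [9] addr=0xe0 blk=28 s=4: L1-HIT | VC []
  [10] addr=0xff blk=31 s=7: L1-HIT | VC []
  [11] addr=0x6a blk=13 s=5: MISS | VC []
  [12] addr=0xaa blk=21 s=5: MISS | VC [13]
  [13] addr=0x6e blk=13 s=5: VC-HIT | VC [21]
  [14] addr=0x74 blk=14 s=6: MISS | VC [21, 30]
  [15] addr=0xb7 blk=22 s=6: MISS | VC [21, 30, 14]
  [16] addr=0x76 blk=14 s=6: VC-HIT | VC [21, 30, 22]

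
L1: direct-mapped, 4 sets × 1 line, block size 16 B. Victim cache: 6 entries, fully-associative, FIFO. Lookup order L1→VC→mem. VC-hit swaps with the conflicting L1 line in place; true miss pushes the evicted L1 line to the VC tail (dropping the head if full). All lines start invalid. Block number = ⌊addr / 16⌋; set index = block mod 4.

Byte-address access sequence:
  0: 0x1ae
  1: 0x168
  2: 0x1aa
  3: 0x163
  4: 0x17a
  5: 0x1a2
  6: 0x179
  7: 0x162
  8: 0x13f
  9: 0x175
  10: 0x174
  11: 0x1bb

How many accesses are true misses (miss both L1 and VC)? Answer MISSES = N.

0: 0x1ae (blk 26, set 2) → MISS  vc=[]
1: 0x168 (blk 22, set 2) → MISS  vc=[26]
2: 0x1aa (blk 26, set 2) → VC-HIT  vc=[22]
3: 0x163 (blk 22, set 2) → VC-HIT  vc=[26]
4: 0x17a (blk 23, set 3) → MISS  vc=[26]
5: 0x1a2 (blk 26, set 2) → VC-HIT  vc=[22]
6: 0x179 (blk 23, set 3) → L1-HIT  vc=[22]
7: 0x162 (blk 22, set 2) → VC-HIT  vc=[26]
8: 0x13f (blk 19, set 3) → MISS  vc=[26, 23]
9: 0x175 (blk 23, set 3) → VC-HIT  vc=[26, 19]
10: 0x174 (blk 23, set 3) → L1-HIT  vc=[26, 19]
11: 0x1bb (blk 27, set 3) → MISS  vc=[26, 19, 23]

MISSES = 5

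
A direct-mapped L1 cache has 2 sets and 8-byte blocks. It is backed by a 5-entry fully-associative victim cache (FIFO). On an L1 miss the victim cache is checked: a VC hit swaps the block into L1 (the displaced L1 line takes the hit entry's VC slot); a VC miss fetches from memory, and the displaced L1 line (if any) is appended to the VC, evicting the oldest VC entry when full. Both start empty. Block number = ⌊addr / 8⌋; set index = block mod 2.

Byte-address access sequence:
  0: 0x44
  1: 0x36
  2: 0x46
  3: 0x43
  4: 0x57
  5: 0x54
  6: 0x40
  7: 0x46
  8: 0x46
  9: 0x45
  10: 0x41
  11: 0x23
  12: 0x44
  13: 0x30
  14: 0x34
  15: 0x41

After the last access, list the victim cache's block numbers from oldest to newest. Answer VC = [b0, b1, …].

0: 0x44 (blk 8, set 0) → MISS  vc=[]
1: 0x36 (blk 6, set 0) → MISS  vc=[8]
2: 0x46 (blk 8, set 0) → VC-HIT  vc=[6]
3: 0x43 (blk 8, set 0) → L1-HIT  vc=[6]
4: 0x57 (blk 10, set 0) → MISS  vc=[6, 8]
5: 0x54 (blk 10, set 0) → L1-HIT  vc=[6, 8]
6: 0x40 (blk 8, set 0) → VC-HIT  vc=[6, 10]
7: 0x46 (blk 8, set 0) → L1-HIT  vc=[6, 10]
8: 0x46 (blk 8, set 0) → L1-HIT  vc=[6, 10]
9: 0x45 (blk 8, set 0) → L1-HIT  vc=[6, 10]
10: 0x41 (blk 8, set 0) → L1-HIT  vc=[6, 10]
11: 0x23 (blk 4, set 0) → MISS  vc=[6, 10, 8]
12: 0x44 (blk 8, set 0) → VC-HIT  vc=[6, 10, 4]
13: 0x30 (blk 6, set 0) → VC-HIT  vc=[8, 10, 4]
14: 0x34 (blk 6, set 0) → L1-HIT  vc=[8, 10, 4]
15: 0x41 (blk 8, set 0) → VC-HIT  vc=[6, 10, 4]

VC = [6, 10, 4]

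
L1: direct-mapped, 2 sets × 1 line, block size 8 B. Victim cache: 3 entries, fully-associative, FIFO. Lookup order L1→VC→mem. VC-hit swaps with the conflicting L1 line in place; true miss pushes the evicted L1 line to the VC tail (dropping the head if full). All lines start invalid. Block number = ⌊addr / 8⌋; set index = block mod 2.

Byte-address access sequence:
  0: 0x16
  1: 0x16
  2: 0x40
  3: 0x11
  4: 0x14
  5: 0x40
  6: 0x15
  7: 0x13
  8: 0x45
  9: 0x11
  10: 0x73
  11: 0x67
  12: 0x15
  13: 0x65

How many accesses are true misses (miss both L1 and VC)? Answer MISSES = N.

  [0] addr=0x16 blk=2 s=0: MISS | VC []
  [1] addr=0x16 blk=2 s=0: L1-HIT | VC []
  [2] addr=0x40 blk=8 s=0: MISS | VC [2]
  [3] addr=0x11 blk=2 s=0: VC-HIT | VC [8]
  [4] addr=0x14 blk=2 s=0: L1-HIT | VC [8]
  [5] addr=0x40 blk=8 s=0: VC-HIT | VC [2]
  [6] addr=0x15 blk=2 s=0: VC-HIT | VC [8]
  [7] addr=0x13 blk=2 s=0: L1-HIT | VC [8]
  [8] addr=0x45 blk=8 s=0: VC-HIT | VC [2]
  [9] addr=0x11 blk=2 s=0: VC-HIT | VC [8]
  [10] addr=0x73 blk=14 s=0: MISS | VC [8, 2]
  [11] addr=0x67 blk=12 s=0: MISS | VC [8, 2, 14]
  [12] addr=0x15 blk=2 s=0: VC-HIT | VC [8, 12, 14]
  [13] addr=0x65 blk=12 s=0: VC-HIT | VC [8, 2, 14]

MISSES = 4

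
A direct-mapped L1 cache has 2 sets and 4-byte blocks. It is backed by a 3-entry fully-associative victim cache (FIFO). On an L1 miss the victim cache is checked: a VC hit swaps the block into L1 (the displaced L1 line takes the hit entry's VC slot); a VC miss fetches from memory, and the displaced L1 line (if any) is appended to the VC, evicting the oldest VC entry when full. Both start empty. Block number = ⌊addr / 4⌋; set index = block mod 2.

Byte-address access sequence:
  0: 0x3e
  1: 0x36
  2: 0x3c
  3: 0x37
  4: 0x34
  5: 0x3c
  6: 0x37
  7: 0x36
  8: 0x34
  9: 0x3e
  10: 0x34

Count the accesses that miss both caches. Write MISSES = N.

#0 0x3e→b15/s1 MISS; vc=[]
#1 0x36→b13/s1 MISS; vc=[15]
#2 0x3c→b15/s1 VC-HIT; vc=[13]
#3 0x37→b13/s1 VC-HIT; vc=[15]
#4 0x34→b13/s1 L1-HIT; vc=[15]
#5 0x3c→b15/s1 VC-HIT; vc=[13]
#6 0x37→b13/s1 VC-HIT; vc=[15]
#7 0x36→b13/s1 L1-HIT; vc=[15]
#8 0x34→b13/s1 L1-HIT; vc=[15]
#9 0x3e→b15/s1 VC-HIT; vc=[13]
#10 0x34→b13/s1 VC-HIT; vc=[15]

MISSES = 2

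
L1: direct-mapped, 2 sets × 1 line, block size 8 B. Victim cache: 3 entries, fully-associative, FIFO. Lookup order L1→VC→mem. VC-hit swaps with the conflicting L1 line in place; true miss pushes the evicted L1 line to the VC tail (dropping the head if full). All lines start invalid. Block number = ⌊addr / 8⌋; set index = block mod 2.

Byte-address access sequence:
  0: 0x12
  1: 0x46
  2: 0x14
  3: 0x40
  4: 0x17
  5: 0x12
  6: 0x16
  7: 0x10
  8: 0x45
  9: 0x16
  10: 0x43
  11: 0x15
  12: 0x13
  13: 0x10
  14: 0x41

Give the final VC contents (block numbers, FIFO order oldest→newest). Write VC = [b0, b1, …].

0: 0x12 (blk 2, set 0) → MISS  vc=[]
1: 0x46 (blk 8, set 0) → MISS  vc=[2]
2: 0x14 (blk 2, set 0) → VC-HIT  vc=[8]
3: 0x40 (blk 8, set 0) → VC-HIT  vc=[2]
4: 0x17 (blk 2, set 0) → VC-HIT  vc=[8]
5: 0x12 (blk 2, set 0) → L1-HIT  vc=[8]
6: 0x16 (blk 2, set 0) → L1-HIT  vc=[8]
7: 0x10 (blk 2, set 0) → L1-HIT  vc=[8]
8: 0x45 (blk 8, set 0) → VC-HIT  vc=[2]
9: 0x16 (blk 2, set 0) → VC-HIT  vc=[8]
10: 0x43 (blk 8, set 0) → VC-HIT  vc=[2]
11: 0x15 (blk 2, set 0) → VC-HIT  vc=[8]
12: 0x13 (blk 2, set 0) → L1-HIT  vc=[8]
13: 0x10 (blk 2, set 0) → L1-HIT  vc=[8]
14: 0x41 (blk 8, set 0) → VC-HIT  vc=[2]

VC = [2]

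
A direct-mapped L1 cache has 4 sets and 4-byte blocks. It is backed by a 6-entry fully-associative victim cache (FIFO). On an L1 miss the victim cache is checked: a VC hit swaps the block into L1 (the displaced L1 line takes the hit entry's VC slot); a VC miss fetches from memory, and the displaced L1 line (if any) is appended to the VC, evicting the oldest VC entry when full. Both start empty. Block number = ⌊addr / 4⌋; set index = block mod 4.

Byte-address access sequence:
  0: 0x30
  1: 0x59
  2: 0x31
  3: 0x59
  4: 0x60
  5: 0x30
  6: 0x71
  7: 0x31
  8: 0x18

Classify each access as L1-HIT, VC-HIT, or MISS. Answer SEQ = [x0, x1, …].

  [0] addr=0x30 blk=12 s=0: MISS | VC []
  [1] addr=0x59 blk=22 s=2: MISS | VC []
  [2] addr=0x31 blk=12 s=0: L1-HIT | VC []
  [3] addr=0x59 blk=22 s=2: L1-HIT | VC []
  [4] addr=0x60 blk=24 s=0: MISS | VC [12]
  [5] addr=0x30 blk=12 s=0: VC-HIT | VC [24]
  [6] addr=0x71 blk=28 s=0: MISS | VC [24, 12]
  [7] addr=0x31 blk=12 s=0: VC-HIT | VC [24, 28]
  [8] addr=0x18 blk=6 s=2: MISS | VC [24, 28, 22]

SEQ = [MISS, MISS, L1-HIT, L1-HIT, MISS, VC-HIT, MISS, VC-HIT, MISS]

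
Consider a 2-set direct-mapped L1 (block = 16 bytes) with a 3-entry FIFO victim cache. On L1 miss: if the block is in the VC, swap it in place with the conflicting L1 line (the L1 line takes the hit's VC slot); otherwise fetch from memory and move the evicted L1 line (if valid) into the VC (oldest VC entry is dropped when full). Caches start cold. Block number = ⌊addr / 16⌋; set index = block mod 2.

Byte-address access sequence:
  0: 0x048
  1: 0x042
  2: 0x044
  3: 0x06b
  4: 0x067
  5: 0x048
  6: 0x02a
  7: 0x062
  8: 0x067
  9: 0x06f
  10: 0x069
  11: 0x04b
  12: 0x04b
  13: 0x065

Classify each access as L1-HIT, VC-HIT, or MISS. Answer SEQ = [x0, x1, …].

0: 0x48 (blk 4, set 0) → MISS  vc=[]
1: 0x42 (blk 4, set 0) → L1-HIT  vc=[]
2: 0x44 (blk 4, set 0) → L1-HIT  vc=[]
3: 0x6b (blk 6, set 0) → MISS  vc=[4]
4: 0x67 (blk 6, set 0) → L1-HIT  vc=[4]
5: 0x48 (blk 4, set 0) → VC-HIT  vc=[6]
6: 0x2a (blk 2, set 0) → MISS  vc=[6, 4]
7: 0x62 (blk 6, set 0) → VC-HIT  vc=[2, 4]
8: 0x67 (blk 6, set 0) → L1-HIT  vc=[2, 4]
9: 0x6f (blk 6, set 0) → L1-HIT  vc=[2, 4]
10: 0x69 (blk 6, set 0) → L1-HIT  vc=[2, 4]
11: 0x4b (blk 4, set 0) → VC-HIT  vc=[2, 6]
12: 0x4b (blk 4, set 0) → L1-HIT  vc=[2, 6]
13: 0x65 (blk 6, set 0) → VC-HIT  vc=[2, 4]

SEQ = [MISS, L1-HIT, L1-HIT, MISS, L1-HIT, VC-HIT, MISS, VC-HIT, L1-HIT, L1-HIT, L1-HIT, VC-HIT, L1-HIT, VC-HIT]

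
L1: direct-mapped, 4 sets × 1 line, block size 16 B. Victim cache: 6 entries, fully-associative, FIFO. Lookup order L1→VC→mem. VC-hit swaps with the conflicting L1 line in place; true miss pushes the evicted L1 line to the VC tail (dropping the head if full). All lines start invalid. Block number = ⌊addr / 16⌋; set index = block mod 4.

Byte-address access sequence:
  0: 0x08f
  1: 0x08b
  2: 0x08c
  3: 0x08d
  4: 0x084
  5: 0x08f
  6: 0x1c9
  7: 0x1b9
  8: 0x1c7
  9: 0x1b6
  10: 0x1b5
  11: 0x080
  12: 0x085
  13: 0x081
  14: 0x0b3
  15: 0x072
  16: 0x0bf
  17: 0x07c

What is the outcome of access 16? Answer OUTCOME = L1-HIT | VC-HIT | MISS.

0: 0x8f (blk 8, set 0) → MISS  vc=[]
1: 0x8b (blk 8, set 0) → L1-HIT  vc=[]
2: 0x8c (blk 8, set 0) → L1-HIT  vc=[]
3: 0x8d (blk 8, set 0) → L1-HIT  vc=[]
4: 0x84 (blk 8, set 0) → L1-HIT  vc=[]
5: 0x8f (blk 8, set 0) → L1-HIT  vc=[]
6: 0x1c9 (blk 28, set 0) → MISS  vc=[8]
7: 0x1b9 (blk 27, set 3) → MISS  vc=[8]
8: 0x1c7 (blk 28, set 0) → L1-HIT  vc=[8]
9: 0x1b6 (blk 27, set 3) → L1-HIT  vc=[8]
10: 0x1b5 (blk 27, set 3) → L1-HIT  vc=[8]
11: 0x80 (blk 8, set 0) → VC-HIT  vc=[28]
12: 0x85 (blk 8, set 0) → L1-HIT  vc=[28]
13: 0x81 (blk 8, set 0) → L1-HIT  vc=[28]
14: 0xb3 (blk 11, set 3) → MISS  vc=[28, 27]
15: 0x72 (blk 7, set 3) → MISS  vc=[28, 27, 11]
16: 0xbf (blk 11, set 3) → VC-HIT  vc=[28, 27, 7]
17: 0x7c (blk 7, set 3) → VC-HIT  vc=[28, 27, 11]

OUTCOME = VC-HIT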